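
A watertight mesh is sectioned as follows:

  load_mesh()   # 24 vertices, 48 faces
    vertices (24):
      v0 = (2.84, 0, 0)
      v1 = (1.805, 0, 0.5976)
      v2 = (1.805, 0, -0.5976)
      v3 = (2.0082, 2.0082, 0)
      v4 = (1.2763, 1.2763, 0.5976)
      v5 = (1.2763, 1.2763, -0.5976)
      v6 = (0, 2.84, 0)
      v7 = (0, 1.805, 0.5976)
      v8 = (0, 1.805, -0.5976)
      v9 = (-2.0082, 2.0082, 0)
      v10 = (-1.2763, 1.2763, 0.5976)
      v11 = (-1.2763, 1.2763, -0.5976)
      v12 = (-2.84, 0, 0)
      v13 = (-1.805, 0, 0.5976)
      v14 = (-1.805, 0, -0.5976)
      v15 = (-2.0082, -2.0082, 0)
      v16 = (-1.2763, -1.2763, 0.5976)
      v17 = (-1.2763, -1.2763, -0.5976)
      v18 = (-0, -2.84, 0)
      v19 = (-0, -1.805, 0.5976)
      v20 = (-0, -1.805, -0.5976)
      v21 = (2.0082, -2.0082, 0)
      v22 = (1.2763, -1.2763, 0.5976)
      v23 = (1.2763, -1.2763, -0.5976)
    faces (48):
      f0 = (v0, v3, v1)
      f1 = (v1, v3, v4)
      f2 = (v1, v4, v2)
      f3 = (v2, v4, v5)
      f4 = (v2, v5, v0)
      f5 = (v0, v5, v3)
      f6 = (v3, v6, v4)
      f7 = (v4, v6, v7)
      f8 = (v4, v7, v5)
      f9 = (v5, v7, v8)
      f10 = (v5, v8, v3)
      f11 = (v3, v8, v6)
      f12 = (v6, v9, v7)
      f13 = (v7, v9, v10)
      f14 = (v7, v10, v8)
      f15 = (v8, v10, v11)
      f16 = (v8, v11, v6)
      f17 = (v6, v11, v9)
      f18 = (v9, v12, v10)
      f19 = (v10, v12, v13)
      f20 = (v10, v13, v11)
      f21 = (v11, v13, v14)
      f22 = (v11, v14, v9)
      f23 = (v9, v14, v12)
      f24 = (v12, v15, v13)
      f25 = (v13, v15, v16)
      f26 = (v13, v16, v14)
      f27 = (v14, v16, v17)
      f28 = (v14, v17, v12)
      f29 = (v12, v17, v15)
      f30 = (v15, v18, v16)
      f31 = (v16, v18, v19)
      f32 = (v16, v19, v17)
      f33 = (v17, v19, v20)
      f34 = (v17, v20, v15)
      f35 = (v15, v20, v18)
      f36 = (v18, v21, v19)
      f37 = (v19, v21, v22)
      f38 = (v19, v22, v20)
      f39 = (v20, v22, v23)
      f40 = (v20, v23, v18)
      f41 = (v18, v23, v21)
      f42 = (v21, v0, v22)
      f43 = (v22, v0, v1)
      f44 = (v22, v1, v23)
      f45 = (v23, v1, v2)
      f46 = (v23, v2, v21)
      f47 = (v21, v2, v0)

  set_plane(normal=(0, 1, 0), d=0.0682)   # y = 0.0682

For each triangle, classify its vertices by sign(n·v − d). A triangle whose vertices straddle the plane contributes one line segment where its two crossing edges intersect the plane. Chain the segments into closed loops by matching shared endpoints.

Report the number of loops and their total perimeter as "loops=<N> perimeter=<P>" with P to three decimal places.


Straddling triangles (12 of 48):
  (v0,v3,v1) [-+-] → (2.81175, 0.0682, 0)–(1.8119, 0.0682, 0.577305)  len=1.1545
  (v1,v3,v4) [-++] → (1.8119, 0.0682, 0.577305)–(1.77675, 0.0682, 0.5976)  len=0.0406
  (v1,v4,v2) [-+-] → (1.77675, 0.0682, 0.5976)–(1.77675, 0.0682, -0.533734)  len=1.1313
  (v2,v4,v5) [-++] → (1.77675, 0.0682, -0.533734)–(1.77675, 0.0682, -0.5976)  len=0.0639
  (v2,v5,v0) [-+-] → (1.77675, 0.0682, -0.5976)–(2.75644, 0.0682, -0.0319332)  len=1.1313
  (v0,v5,v3) [-++] → (2.75644, 0.0682, -0.0319332)–(2.81175, 0.0682, 0)  len=0.0639
  (v9,v12,v10) [+-+] → (-2.81175, 0.0682, 0)–(-2.75644, 0.0682, 0.0319332)  len=0.0639
  (v10,v12,v13) [+--] → (-2.75644, 0.0682, 0.0319332)–(-1.77675, 0.0682, 0.5976)  len=1.1313
  (v10,v13,v11) [+-+] → (-1.77675, 0.0682, 0.5976)–(-1.77675, 0.0682, 0.533734)  len=0.0639
  (v11,v13,v14) [+--] → (-1.77675, 0.0682, 0.533734)–(-1.77675, 0.0682, -0.5976)  len=1.1313
  (v11,v14,v9) [+-+] → (-1.77675, 0.0682, -0.5976)–(-1.8119, 0.0682, -0.577305)  len=0.0406
  (v9,v14,v12) [+--] → (-1.8119, 0.0682, -0.577305)–(-2.81175, 0.0682, 0)  len=1.1545

Chained into 2 loop(s):
  loop 1: 6 segments, perimeter = 3.5855
  loop 2: 6 segments, perimeter = 3.5855
Total perimeter = 7.171

loops=2 perimeter=7.171


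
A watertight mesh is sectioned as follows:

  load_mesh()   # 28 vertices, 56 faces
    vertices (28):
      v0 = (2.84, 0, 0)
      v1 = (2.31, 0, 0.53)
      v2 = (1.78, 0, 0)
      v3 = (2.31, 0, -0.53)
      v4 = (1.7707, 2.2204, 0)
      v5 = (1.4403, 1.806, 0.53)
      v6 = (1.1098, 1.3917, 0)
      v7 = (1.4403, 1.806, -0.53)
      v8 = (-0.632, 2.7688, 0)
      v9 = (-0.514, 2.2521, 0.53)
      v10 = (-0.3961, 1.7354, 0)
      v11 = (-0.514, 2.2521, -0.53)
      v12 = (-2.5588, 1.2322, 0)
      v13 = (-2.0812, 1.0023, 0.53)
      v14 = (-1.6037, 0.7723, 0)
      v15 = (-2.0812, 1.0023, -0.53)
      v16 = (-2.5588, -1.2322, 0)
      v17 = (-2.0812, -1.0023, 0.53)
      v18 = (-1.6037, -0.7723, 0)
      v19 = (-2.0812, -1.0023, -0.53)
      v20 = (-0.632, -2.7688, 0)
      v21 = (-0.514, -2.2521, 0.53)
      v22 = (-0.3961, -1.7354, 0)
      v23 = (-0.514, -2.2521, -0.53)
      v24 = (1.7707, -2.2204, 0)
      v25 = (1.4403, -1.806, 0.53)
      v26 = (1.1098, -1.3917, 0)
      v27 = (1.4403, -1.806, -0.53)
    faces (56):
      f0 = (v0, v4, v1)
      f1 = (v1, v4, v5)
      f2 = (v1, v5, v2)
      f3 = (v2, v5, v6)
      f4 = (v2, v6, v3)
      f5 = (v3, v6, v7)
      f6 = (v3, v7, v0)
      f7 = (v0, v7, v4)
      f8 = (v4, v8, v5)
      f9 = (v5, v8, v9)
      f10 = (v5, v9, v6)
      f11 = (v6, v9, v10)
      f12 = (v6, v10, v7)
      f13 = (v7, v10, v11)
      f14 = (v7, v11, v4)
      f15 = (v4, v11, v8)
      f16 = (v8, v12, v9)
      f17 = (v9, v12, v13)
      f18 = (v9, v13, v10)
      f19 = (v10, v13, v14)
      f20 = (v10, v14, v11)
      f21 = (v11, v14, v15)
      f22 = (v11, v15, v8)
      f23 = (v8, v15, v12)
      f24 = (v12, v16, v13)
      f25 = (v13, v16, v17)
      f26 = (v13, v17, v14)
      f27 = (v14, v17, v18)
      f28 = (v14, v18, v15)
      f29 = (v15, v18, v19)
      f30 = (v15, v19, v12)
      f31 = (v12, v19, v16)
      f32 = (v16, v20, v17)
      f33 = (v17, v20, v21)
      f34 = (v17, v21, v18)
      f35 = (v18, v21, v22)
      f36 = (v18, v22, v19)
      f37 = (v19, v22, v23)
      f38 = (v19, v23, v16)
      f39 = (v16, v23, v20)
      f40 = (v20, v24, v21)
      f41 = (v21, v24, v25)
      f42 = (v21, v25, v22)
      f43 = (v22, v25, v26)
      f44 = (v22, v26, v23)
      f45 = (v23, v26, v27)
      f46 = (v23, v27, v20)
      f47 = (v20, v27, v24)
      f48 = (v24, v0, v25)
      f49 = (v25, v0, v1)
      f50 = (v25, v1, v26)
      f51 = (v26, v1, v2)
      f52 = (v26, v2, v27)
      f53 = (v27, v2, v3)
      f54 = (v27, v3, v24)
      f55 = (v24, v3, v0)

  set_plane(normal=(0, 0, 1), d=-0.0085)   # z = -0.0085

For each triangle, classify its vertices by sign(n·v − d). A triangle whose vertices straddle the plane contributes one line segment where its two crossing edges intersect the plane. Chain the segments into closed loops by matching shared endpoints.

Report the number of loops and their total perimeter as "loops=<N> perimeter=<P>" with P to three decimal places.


Straddling triangles (28 of 56):
  (v2,v6,v3) [++-] → (1.12905, 1.36938, -0.0085)–(1.7885, 0, -0.0085)  len=1.5199
  (v3,v6,v7) [-+-] → (1.12905, 1.36938, -0.0085)–(1.1151, 1.39834, -0.0085)  len=0.0321
  (v3,v7,v0) [--+] → (2.81755, 0.0289642, -0.0085)–(2.8315, 0, -0.0085)  len=0.0321
  (v0,v7,v4) [+-+] → (2.81755, 0.0289642, -0.0085)–(1.7654, 2.21375, -0.0085)  len=2.4249
  (v6,v10,v7) [++-] → (-0.366648, 1.73653, -0.0085)–(1.1151, 1.39834, -0.0085)  len=1.5199
  (v7,v10,v11) [-+-] → (-0.366648, 1.73653, -0.0085)–(-0.397991, 1.74369, -0.0085)  len=0.0321
  (v7,v11,v4) [--+] → (1.73406, 2.22091, -0.0085)–(1.7654, 2.21375, -0.0085)  len=0.0321
  (v4,v11,v8) [+-+] → (1.73406, 2.22091, -0.0085)–(-0.630108, 2.76051, -0.0085)  len=2.4250
  (v10,v14,v11) [++-] → (-1.58622, 0.796033, -0.0085)–(-0.397991, 1.74369, -0.0085)  len=1.5199
  (v11,v14,v15) [-+-] → (-1.58622, 0.796033, -0.0085)–(-1.61136, 0.775989, -0.0085)  len=0.0321
  (v11,v15,v8) [--+] → (-0.655242, 2.74047, -0.0085)–(-0.630108, 2.76051, -0.0085)  len=0.0321
  (v8,v15,v12) [+-+] → (-0.655242, 2.74047, -0.0085)–(-2.55114, 1.22851, -0.0085)  len=2.4250
  (v14,v18,v15) [++-] → (-1.61136, -0.743839, -0.0085)–(-1.61136, 0.775989, -0.0085)  len=1.5198
  (v15,v18,v19) [-+-] → (-1.61136, -0.743839, -0.0085)–(-1.61136, -0.775989, -0.0085)  len=0.0321
  (v15,v19,v12) [--+] → (-2.55114, 1.19636, -0.0085)–(-2.55114, 1.22851, -0.0085)  len=0.0321
  (v12,v19,v16) [+-+] → (-2.55114, 1.19636, -0.0085)–(-2.55114, -1.22851, -0.0085)  len=2.4249
  (v18,v22,v19) [++-] → (-0.423125, -1.72364, -0.0085)–(-1.61136, -0.775989, -0.0085)  len=1.5199
  (v19,v22,v23) [-+-] → (-0.423125, -1.72364, -0.0085)–(-0.397991, -1.74369, -0.0085)  len=0.0321
  (v19,v23,v16) [--+] → (-2.52601, -1.24856, -0.0085)–(-2.55114, -1.22851, -0.0085)  len=0.0321
  (v16,v23,v20) [+-+] → (-2.52601, -1.24856, -0.0085)–(-0.630108, -2.76051, -0.0085)  len=2.4250
  (v22,v26,v23) [++-] → (1.08376, -1.4055, -0.0085)–(-0.397991, -1.74369, -0.0085)  len=1.5199
  (v23,v26,v27) [-+-] → (1.08376, -1.4055, -0.0085)–(1.1151, -1.39834, -0.0085)  len=0.0321
  (v23,v27,v20) [--+] → (-0.598765, -2.75336, -0.0085)–(-0.630108, -2.76051, -0.0085)  len=0.0321
  (v20,v27,v24) [+-+] → (-0.598765, -2.75336, -0.0085)–(1.7654, -2.21375, -0.0085)  len=2.4250
  (v26,v2,v27) [++-] → (1.77455, -0.0289642, -0.0085)–(1.1151, -1.39834, -0.0085)  len=1.5199
  (v27,v2,v3) [-+-] → (1.77455, -0.0289642, -0.0085)–(1.7885, 0, -0.0085)  len=0.0321
  (v27,v3,v24) [--+] → (1.77935, -2.18479, -0.0085)–(1.7654, -2.21375, -0.0085)  len=0.0321
  (v24,v3,v0) [+-+] → (1.77935, -2.18479, -0.0085)–(2.8315, 0, -0.0085)  len=2.4249

Chained into 2 loop(s):
  loop 1: 14 segments, perimeter = 10.8641
  loop 2: 14 segments, perimeter = 17.1996
Total perimeter = 28.064

loops=2 perimeter=28.064


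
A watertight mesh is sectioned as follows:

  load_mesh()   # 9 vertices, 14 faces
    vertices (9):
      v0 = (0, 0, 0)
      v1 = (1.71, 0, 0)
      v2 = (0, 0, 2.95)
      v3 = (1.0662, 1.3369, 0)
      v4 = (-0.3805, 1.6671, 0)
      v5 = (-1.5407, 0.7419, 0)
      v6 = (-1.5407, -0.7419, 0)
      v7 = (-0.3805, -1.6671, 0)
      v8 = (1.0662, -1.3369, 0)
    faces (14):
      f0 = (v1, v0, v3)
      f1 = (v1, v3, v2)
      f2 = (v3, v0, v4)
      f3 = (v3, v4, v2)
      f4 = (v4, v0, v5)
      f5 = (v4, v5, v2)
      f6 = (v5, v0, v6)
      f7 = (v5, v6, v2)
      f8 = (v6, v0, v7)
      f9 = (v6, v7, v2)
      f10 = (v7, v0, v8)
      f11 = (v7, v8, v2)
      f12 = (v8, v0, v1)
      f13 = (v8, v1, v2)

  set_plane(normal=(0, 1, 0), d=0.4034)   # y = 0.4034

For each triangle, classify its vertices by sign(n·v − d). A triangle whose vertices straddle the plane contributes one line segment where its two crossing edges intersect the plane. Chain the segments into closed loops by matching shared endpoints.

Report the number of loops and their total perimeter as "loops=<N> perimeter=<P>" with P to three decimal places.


Straddling triangles (8 of 14):
  (v1,v0,v3) [--+] → (0.321718, 0.4034, 0)–(1.51574, 0.4034, 0)  len=1.1940
  (v1,v3,v2) [-+-] → (1.51574, 0.4034, 0)–(0.321718, 0.4034, 2.05986)  len=2.3809
  (v3,v0,v4) [+-+] → (0.321718, 0.4034, 0)–(-0.0920723, 0.4034, 0)  len=0.4138
  (v3,v4,v2) [++-] → (-0.0920723, 0.4034, 2.23617)–(0.321718, 0.4034, 2.05986)  len=0.4498
  (v4,v0,v5) [+-+] → (-0.0920723, 0.4034, 0)–(-0.837739, 0.4034, 0)  len=0.7457
  (v4,v5,v2) [++-] → (-0.837739, 0.4034, 1.34597)–(-0.0920723, 0.4034, 2.23617)  len=1.1612
  (v5,v0,v6) [+--] → (-0.837739, 0.4034, 0)–(-1.5407, 0.4034, 0)  len=0.7030
  (v5,v6,v2) [+--] → (-1.5407, 0.4034, 0)–(-0.837739, 0.4034, 1.34597)  len=1.5185

Chained into 1 loop(s):
  loop 1: 8 segments, perimeter = 8.5668
Total perimeter = 8.567

loops=1 perimeter=8.567


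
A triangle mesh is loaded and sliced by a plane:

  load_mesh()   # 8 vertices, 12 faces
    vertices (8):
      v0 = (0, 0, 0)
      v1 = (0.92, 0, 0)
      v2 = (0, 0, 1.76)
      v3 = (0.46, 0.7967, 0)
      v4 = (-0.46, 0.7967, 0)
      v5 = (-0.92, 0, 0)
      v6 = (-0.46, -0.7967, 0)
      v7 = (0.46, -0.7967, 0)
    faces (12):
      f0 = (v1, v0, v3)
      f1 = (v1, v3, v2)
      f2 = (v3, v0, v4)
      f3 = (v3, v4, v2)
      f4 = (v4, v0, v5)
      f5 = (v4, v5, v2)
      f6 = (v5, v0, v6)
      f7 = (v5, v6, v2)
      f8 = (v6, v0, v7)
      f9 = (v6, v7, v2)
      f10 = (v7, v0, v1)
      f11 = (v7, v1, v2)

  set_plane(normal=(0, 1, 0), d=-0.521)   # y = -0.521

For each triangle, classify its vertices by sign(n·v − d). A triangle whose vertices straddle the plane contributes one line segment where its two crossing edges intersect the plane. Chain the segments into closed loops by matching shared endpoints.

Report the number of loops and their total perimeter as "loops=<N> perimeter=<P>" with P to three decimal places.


loops=1 perimeter=3.214

Straddling triangles (6 of 12):
  (v5,v0,v6) [++-] → (-0.300816, -0.521, 0)–(-0.619184, -0.521, 0)  len=0.3184
  (v5,v6,v2) [+-+] → (-0.619184, -0.521, 0)–(-0.300816, -0.521, 0.609052)  len=0.6872
  (v6,v0,v7) [-+-] → (-0.300816, -0.521, 0)–(0.300816, -0.521, 0)  len=0.6016
  (v6,v7,v2) [--+] → (0.300816, -0.521, 0.609052)–(-0.300816, -0.521, 0.609052)  len=0.6016
  (v7,v0,v1) [-++] → (0.300816, -0.521, 0)–(0.619184, -0.521, 0)  len=0.3184
  (v7,v1,v2) [-++] → (0.619184, -0.521, 0)–(0.300816, -0.521, 0.609052)  len=0.6872

Chained into 1 loop(s):
  loop 1: 6 segments, perimeter = 3.2145
Total perimeter = 3.214


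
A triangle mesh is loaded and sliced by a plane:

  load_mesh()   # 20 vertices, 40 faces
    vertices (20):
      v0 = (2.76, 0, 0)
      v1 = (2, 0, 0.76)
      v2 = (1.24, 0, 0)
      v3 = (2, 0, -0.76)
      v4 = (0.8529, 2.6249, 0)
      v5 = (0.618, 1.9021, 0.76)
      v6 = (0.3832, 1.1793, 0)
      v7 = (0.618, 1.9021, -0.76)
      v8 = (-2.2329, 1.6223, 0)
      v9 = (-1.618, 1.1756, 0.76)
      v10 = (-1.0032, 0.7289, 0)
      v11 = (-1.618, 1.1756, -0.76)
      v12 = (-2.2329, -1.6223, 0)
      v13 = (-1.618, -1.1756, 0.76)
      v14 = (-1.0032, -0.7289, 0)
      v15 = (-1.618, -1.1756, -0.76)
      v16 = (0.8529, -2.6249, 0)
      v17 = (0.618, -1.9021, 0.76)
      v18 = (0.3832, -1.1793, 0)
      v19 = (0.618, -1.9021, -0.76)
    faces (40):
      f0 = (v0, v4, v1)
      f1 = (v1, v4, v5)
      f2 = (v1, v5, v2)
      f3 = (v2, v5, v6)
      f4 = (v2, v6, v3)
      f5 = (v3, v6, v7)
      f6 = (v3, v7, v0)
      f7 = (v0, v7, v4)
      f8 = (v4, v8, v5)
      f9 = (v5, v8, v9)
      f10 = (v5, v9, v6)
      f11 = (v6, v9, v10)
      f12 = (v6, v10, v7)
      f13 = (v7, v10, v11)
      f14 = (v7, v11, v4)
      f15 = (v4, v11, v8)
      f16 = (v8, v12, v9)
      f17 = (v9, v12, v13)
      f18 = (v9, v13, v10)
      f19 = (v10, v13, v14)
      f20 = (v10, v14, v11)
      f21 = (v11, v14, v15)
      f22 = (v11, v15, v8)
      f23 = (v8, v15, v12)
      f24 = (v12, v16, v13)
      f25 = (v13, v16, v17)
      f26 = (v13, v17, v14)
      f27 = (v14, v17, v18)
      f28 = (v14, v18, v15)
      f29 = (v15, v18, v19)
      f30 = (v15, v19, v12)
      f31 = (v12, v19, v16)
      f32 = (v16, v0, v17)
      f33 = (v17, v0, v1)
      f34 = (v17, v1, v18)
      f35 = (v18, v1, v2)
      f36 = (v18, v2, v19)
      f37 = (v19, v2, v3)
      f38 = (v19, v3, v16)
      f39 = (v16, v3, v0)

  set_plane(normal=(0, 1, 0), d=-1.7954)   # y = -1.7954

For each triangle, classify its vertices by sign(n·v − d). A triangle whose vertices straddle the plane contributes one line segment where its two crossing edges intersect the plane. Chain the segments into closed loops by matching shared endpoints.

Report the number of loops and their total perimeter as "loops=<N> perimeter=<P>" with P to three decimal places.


loops=1 perimeter=7.356

Straddling triangles (14 of 40):
  (v12,v16,v13) [+-+] → (-1.70013, -1.7954, 0)–(-0.561308, -1.7954, 0.434982)  len=1.2191
  (v13,v16,v17) [+--] → (-0.561308, -1.7954, 0.434982)–(0.289602, -1.7954, 0.76)  len=0.9109
  (v13,v17,v14) [+-+] → (0.289602, -1.7954, 0.76)–(0.470555, -1.7954, 0.69088)  len=0.1937
  (v14,v17,v18) [+-+] → (0.470555, -1.7954, 0.69088)–(0.583339, -1.7954, 0.647809)  len=0.1207
  (v15,v18,v19) [++-] → (0.583339, -1.7954, -0.647809)–(0.289602, -1.7954, -0.76)  len=0.3144
  (v15,v19,v12) [+-+] → (0.289602, -1.7954, -0.76)–(-0.469173, -1.7954, -0.470179)  len=0.8122
  (v12,v19,v16) [+--] → (-0.469173, -1.7954, -0.470179)–(-1.70013, -1.7954, 0)  len=1.3177
  (v16,v0,v17) [-+-] → (1.45557, -1.7954, 0)–(0.738157, -1.7954, 0.717367)  len=1.0145
  (v17,v0,v1) [-++] → (0.738157, -1.7954, 0.717367)–(0.695525, -1.7954, 0.76)  len=0.0603
  (v17,v1,v18) [-++] → (0.695525, -1.7954, 0.76)–(0.583339, -1.7954, 0.647809)  len=0.1587
  (v18,v2,v19) [++-] → (0.652892, -1.7954, -0.717367)–(0.583339, -1.7954, -0.647809)  len=0.0984
  (v19,v2,v3) [-++] → (0.652892, -1.7954, -0.717367)–(0.695525, -1.7954, -0.76)  len=0.0603
  (v19,v3,v16) [-+-] → (0.695525, -1.7954, -0.76)–(1.2154, -1.7954, -0.240169)  len=0.7352
  (v16,v3,v0) [-++] → (1.2154, -1.7954, -0.240169)–(1.45557, -1.7954, 0)  len=0.3397

Chained into 1 loop(s):
  loop 1: 14 segments, perimeter = 7.3557
Total perimeter = 7.356


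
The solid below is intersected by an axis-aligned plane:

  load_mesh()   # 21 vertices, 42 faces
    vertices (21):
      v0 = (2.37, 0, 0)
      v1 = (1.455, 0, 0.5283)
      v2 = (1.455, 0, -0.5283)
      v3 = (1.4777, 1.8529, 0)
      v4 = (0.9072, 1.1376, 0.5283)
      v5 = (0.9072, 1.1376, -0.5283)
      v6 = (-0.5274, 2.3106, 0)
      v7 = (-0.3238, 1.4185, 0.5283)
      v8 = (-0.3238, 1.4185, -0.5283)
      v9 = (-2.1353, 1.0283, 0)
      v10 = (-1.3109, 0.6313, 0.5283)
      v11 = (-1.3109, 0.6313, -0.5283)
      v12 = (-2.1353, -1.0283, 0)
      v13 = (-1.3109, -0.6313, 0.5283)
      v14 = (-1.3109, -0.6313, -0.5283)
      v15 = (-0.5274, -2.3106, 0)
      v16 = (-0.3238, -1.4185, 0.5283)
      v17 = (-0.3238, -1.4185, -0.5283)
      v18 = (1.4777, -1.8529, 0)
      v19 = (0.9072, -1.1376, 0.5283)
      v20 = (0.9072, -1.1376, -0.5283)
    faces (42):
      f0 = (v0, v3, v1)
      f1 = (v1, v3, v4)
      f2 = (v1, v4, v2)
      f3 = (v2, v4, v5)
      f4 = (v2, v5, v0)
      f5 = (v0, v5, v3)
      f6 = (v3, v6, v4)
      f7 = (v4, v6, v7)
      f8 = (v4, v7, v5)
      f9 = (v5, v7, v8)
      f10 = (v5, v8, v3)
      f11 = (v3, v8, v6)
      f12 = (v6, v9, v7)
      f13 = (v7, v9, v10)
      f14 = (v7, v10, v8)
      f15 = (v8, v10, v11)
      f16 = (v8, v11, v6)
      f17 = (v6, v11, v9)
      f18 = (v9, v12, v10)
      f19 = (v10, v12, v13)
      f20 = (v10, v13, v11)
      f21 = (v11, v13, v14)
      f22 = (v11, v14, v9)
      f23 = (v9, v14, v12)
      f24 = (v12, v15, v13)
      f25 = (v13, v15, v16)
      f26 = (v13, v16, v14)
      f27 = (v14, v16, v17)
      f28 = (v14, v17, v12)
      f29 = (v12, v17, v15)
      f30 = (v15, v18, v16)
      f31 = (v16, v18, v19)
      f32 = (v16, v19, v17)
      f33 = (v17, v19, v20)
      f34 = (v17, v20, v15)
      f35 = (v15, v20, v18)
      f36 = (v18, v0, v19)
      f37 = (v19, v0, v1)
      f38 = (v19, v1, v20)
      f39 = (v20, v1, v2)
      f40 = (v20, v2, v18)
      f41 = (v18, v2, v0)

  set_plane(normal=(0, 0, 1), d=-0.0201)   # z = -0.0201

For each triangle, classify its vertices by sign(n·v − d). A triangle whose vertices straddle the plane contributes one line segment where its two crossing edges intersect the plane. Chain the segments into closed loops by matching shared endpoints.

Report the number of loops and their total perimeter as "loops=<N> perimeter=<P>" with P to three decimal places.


Straddling triangles (28 of 42):
  (v1,v4,v2) [++-] → (1.19152, 0.547159, -0.0201)–(1.455, 0, -0.0201)  len=0.6073
  (v2,v4,v5) [-+-] → (1.19152, 0.547159, -0.0201)–(0.9072, 1.1376, -0.0201)  len=0.6553
  (v2,v5,v0) [--+] → (2.31435, 0.0432818, -0.0201)–(2.33519, 0, -0.0201)  len=0.0480
  (v0,v5,v3) [+-+] → (2.31435, 0.0432818, -0.0201)–(1.45599, 1.82569, -0.0201)  len=1.9783
  (v4,v7,v5) [++-] → (0.315118, 1.27271, -0.0201)–(0.9072, 1.1376, -0.0201)  len=0.6073
  (v5,v7,v8) [-+-] → (0.315118, 1.27271, -0.0201)–(-0.3238, 1.4185, -0.0201)  len=0.6553
  (v5,v8,v3) [--+] → (1.40916, 1.83637, -0.0201)–(1.45599, 1.82569, -0.0201)  len=0.0480
  (v3,v8,v6) [+-+] → (1.40916, 1.83637, -0.0201)–(-0.519654, 2.27666, -0.0201)  len=1.9784
  (v7,v10,v8) [++-] → (-0.798572, 1.03988, -0.0201)–(-0.3238, 1.4185, -0.0201)  len=0.6073
  (v8,v10,v11) [-+-] → (-0.798572, 1.03988, -0.0201)–(-1.3109, 0.6313, -0.0201)  len=0.6553
  (v8,v11,v6) [--+] → (-0.557209, 2.24671, -0.0201)–(-0.519654, 2.27666, -0.0201)  len=0.0480
  (v6,v11,v9) [+-+] → (-0.557209, 2.24671, -0.0201)–(-2.10393, 1.0132, -0.0201)  len=1.9784
  (v10,v13,v11) [++-] → (-1.3109, 0.0240188, -0.0201)–(-1.3109, 0.6313, -0.0201)  len=0.6073
  (v11,v13,v14) [-+-] → (-1.3109, 0.0240188, -0.0201)–(-1.3109, -0.6313, -0.0201)  len=0.6553
  (v11,v14,v9) [--+] → (-2.10393, 0.965158, -0.0201)–(-2.10393, 1.0132, -0.0201)  len=0.0480
  (v9,v14,v12) [+-+] → (-2.10393, 0.965158, -0.0201)–(-2.10393, -1.0132, -0.0201)  len=1.9784
  (v13,v16,v14) [++-] → (-0.836128, -1.00992, -0.0201)–(-1.3109, -0.6313, -0.0201)  len=0.6073
  (v14,v16,v17) [-+-] → (-0.836128, -1.00992, -0.0201)–(-0.3238, -1.4185, -0.0201)  len=0.6553
  (v14,v17,v12) [--+] → (-2.06638, -1.04315, -0.0201)–(-2.10393, -1.0132, -0.0201)  len=0.0480
  (v12,v17,v15) [+-+] → (-2.06638, -1.04315, -0.0201)–(-0.519654, -2.27666, -0.0201)  len=1.9784
  (v16,v19,v17) [++-] → (0.268282, -1.28339, -0.0201)–(-0.3238, -1.4185, -0.0201)  len=0.6073
  (v17,v19,v20) [-+-] → (0.268282, -1.28339, -0.0201)–(0.9072, -1.1376, -0.0201)  len=0.6553
  (v17,v20,v15) [--+] → (-0.472818, -2.26597, -0.0201)–(-0.519654, -2.27666, -0.0201)  len=0.0480
  (v15,v20,v18) [+-+] → (-0.472818, -2.26597, -0.0201)–(1.45599, -1.82569, -0.0201)  len=1.9784
  (v19,v1,v20) [++-] → (1.17068, -0.590441, -0.0201)–(0.9072, -1.1376, -0.0201)  len=0.6073
  (v20,v1,v2) [-+-] → (1.17068, -0.590441, -0.0201)–(1.455, 0, -0.0201)  len=0.6553
  (v20,v2,v18) [--+] → (1.47684, -1.7824, -0.0201)–(1.45599, -1.82569, -0.0201)  len=0.0480
  (v18,v2,v0) [+-+] → (1.47684, -1.7824, -0.0201)–(2.33519, 0, -0.0201)  len=1.9783

Chained into 2 loop(s):
  loop 1: 14 segments, perimeter = 8.8382
  loop 2: 14 segments, perimeter = 14.1848
Total perimeter = 23.023

loops=2 perimeter=23.023


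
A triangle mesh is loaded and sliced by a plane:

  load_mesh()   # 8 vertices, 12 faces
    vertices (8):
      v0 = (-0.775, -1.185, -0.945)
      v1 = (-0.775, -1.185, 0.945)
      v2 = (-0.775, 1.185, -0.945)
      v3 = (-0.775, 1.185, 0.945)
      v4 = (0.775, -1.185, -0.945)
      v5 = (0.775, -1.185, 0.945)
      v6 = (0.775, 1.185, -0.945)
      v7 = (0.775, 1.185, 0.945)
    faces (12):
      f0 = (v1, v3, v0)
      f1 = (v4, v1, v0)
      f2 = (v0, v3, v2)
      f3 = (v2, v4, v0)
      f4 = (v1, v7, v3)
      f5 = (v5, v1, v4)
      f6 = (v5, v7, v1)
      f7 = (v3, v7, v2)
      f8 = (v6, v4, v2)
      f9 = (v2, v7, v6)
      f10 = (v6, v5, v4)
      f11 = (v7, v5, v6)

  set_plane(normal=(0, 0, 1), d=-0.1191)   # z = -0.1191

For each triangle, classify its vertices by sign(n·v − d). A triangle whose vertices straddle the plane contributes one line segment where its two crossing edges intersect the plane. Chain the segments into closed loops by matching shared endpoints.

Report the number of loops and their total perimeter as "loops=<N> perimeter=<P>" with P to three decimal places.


Straddling triangles (8 of 12):
  (v1,v3,v0) [++-] → (-0.775, -0.149348, -0.1191)–(-0.775, -1.185, -0.1191)  len=1.0357
  (v4,v1,v0) [-+-] → (0.0976746, -1.185, -0.1191)–(-0.775, -1.185, -0.1191)  len=0.8727
  (v0,v3,v2) [-+-] → (-0.775, -0.149348, -0.1191)–(-0.775, 1.185, -0.1191)  len=1.3343
  (v5,v1,v4) [++-] → (0.0976746, -1.185, -0.1191)–(0.775, -1.185, -0.1191)  len=0.6773
  (v3,v7,v2) [++-] → (-0.0976746, 1.185, -0.1191)–(-0.775, 1.185, -0.1191)  len=0.6773
  (v2,v7,v6) [-+-] → (-0.0976746, 1.185, -0.1191)–(0.775, 1.185, -0.1191)  len=0.8727
  (v6,v5,v4) [-+-] → (0.775, 0.149348, -0.1191)–(0.775, -1.185, -0.1191)  len=1.3343
  (v7,v5,v6) [++-] → (0.775, 0.149348, -0.1191)–(0.775, 1.185, -0.1191)  len=1.0357

Chained into 1 loop(s):
  loop 1: 8 segments, perimeter = 7.8400
Total perimeter = 7.840

loops=1 perimeter=7.840


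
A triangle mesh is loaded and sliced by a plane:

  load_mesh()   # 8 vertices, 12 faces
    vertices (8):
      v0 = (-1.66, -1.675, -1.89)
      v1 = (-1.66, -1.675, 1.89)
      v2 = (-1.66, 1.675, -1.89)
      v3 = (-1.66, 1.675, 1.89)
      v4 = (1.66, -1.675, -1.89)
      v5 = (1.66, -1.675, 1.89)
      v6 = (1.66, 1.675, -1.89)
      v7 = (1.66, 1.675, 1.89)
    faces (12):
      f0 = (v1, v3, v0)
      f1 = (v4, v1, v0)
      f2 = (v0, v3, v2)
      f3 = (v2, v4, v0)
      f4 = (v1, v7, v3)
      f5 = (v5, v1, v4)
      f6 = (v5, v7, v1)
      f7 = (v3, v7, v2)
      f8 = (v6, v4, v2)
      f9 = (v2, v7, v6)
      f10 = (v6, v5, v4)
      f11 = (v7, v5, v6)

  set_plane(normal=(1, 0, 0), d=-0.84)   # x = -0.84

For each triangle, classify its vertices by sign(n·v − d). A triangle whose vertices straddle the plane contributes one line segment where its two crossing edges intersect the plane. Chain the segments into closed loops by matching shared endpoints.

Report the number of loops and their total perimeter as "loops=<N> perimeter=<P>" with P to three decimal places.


Straddling triangles (8 of 12):
  (v4,v1,v0) [+--] → (-0.84, -1.675, 0.956386)–(-0.84, -1.675, -1.89)  len=2.8464
  (v2,v4,v0) [-+-] → (-0.84, 0.84759, -1.89)–(-0.84, -1.675, -1.89)  len=2.5226
  (v1,v7,v3) [-+-] → (-0.84, -0.84759, 1.89)–(-0.84, 1.675, 1.89)  len=2.5226
  (v5,v1,v4) [+-+] → (-0.84, -1.675, 1.89)–(-0.84, -1.675, 0.956386)  len=0.9336
  (v5,v7,v1) [++-] → (-0.84, -0.84759, 1.89)–(-0.84, -1.675, 1.89)  len=0.8274
  (v3,v7,v2) [-+-] → (-0.84, 1.675, 1.89)–(-0.84, 1.675, -0.956386)  len=2.8464
  (v6,v4,v2) [++-] → (-0.84, 0.84759, -1.89)–(-0.84, 1.675, -1.89)  len=0.8274
  (v2,v7,v6) [-++] → (-0.84, 1.675, -0.956386)–(-0.84, 1.675, -1.89)  len=0.9336

Chained into 1 loop(s):
  loop 1: 8 segments, perimeter = 14.2600
Total perimeter = 14.260

loops=1 perimeter=14.260


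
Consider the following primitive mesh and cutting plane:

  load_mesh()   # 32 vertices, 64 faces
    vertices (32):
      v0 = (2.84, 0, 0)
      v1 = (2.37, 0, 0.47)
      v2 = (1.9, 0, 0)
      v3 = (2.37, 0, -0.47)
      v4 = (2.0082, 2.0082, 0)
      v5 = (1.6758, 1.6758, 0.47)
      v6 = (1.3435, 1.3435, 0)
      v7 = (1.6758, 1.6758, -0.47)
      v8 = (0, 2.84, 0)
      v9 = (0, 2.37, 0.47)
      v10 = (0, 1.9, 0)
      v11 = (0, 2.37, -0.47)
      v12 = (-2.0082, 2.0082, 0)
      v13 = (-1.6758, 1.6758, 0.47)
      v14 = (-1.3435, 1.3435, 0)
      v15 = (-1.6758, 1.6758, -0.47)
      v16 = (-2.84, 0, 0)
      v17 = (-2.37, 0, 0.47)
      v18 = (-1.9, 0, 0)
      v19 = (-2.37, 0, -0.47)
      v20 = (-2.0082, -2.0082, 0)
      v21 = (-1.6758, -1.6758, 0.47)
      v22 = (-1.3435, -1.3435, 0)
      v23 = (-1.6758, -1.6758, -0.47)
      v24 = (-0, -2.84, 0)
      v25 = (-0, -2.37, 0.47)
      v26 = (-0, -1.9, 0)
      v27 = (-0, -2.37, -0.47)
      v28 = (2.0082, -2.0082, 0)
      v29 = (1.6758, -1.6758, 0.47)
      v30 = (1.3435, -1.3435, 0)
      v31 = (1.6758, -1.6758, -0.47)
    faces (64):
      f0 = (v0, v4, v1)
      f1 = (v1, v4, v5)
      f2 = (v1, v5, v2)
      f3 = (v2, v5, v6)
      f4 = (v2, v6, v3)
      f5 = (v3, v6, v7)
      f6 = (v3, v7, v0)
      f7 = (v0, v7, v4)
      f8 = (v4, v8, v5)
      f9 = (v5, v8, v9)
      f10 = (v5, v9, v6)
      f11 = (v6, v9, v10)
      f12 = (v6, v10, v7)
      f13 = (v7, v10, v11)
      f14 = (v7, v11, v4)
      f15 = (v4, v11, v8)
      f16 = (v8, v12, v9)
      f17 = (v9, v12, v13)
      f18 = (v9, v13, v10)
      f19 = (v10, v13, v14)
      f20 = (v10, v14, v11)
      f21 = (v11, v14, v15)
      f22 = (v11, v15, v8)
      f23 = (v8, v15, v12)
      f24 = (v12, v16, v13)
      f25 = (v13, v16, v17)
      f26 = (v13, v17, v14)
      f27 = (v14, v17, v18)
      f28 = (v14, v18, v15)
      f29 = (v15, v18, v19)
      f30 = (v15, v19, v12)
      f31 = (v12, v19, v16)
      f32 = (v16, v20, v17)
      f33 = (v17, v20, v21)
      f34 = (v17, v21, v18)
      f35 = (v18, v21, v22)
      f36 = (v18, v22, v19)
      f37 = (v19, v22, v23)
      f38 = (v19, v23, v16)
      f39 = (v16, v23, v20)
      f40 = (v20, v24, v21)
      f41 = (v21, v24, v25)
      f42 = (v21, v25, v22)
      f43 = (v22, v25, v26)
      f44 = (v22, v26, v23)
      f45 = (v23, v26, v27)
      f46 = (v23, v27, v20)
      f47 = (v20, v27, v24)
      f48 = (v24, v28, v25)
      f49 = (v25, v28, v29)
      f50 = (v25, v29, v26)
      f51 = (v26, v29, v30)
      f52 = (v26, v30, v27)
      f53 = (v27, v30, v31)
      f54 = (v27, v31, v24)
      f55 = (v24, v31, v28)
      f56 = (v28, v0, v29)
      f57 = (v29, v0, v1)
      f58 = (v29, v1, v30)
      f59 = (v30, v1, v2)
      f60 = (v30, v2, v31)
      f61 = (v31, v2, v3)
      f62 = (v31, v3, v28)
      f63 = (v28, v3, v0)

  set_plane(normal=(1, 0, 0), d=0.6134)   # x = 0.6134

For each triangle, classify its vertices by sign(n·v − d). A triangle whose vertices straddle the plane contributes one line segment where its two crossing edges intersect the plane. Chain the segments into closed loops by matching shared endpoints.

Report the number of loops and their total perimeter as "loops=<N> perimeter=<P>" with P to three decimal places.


loops=2 perimeter=5.317

Straddling triangles (16 of 64):
  (v4,v8,v5) [+-+] → (0.6134, 2.58593, 0)–(0.6134, 2.41386, 0.172036)  len=0.2433
  (v5,v8,v9) [+--] → (0.6134, 2.41386, 0.172036)–(0.6134, 2.1159, 0.47)  len=0.4214
  (v5,v9,v6) [+-+] → (0.6134, 2.1159, 0.47)–(0.6134, 1.90133, 0.255413)  len=0.3035
  (v6,v9,v10) [+--] → (0.6134, 1.90133, 0.255413)–(0.6134, 1.64592, 0)  len=0.3612
  (v6,v10,v7) [+-+] → (0.6134, 1.64592, 0)–(0.6134, 1.81794, -0.172036)  len=0.2433
  (v7,v10,v11) [+--] → (0.6134, 1.81794, -0.172036)–(0.6134, 2.1159, -0.47)  len=0.4214
  (v7,v11,v4) [+-+] → (0.6134, 2.1159, -0.47)–(0.6134, 2.25949, -0.32644)  len=0.2030
  (v4,v11,v8) [+--] → (0.6134, 2.25949, -0.32644)–(0.6134, 2.58593, 0)  len=0.4617
  (v24,v28,v25) [-+-] → (0.6134, -2.58593, 0)–(0.6134, -2.25949, 0.32644)  len=0.4617
  (v25,v28,v29) [-++] → (0.6134, -2.25949, 0.32644)–(0.6134, -2.1159, 0.47)  len=0.2030
  (v25,v29,v26) [-+-] → (0.6134, -2.1159, 0.47)–(0.6134, -1.81794, 0.172036)  len=0.4214
  (v26,v29,v30) [-++] → (0.6134, -1.81794, 0.172036)–(0.6134, -1.64592, 0)  len=0.2433
  (v26,v30,v27) [-+-] → (0.6134, -1.64592, 0)–(0.6134, -1.90133, -0.255413)  len=0.3612
  (v27,v30,v31) [-++] → (0.6134, -1.90133, -0.255413)–(0.6134, -2.1159, -0.47)  len=0.3035
  (v27,v31,v24) [-+-] → (0.6134, -2.1159, -0.47)–(0.6134, -2.41386, -0.172036)  len=0.4214
  (v24,v31,v28) [-++] → (0.6134, -2.41386, -0.172036)–(0.6134, -2.58593, 0)  len=0.2433

Chained into 2 loop(s):
  loop 1: 8 segments, perimeter = 2.6587
  loop 2: 8 segments, perimeter = 2.6587
Total perimeter = 5.317


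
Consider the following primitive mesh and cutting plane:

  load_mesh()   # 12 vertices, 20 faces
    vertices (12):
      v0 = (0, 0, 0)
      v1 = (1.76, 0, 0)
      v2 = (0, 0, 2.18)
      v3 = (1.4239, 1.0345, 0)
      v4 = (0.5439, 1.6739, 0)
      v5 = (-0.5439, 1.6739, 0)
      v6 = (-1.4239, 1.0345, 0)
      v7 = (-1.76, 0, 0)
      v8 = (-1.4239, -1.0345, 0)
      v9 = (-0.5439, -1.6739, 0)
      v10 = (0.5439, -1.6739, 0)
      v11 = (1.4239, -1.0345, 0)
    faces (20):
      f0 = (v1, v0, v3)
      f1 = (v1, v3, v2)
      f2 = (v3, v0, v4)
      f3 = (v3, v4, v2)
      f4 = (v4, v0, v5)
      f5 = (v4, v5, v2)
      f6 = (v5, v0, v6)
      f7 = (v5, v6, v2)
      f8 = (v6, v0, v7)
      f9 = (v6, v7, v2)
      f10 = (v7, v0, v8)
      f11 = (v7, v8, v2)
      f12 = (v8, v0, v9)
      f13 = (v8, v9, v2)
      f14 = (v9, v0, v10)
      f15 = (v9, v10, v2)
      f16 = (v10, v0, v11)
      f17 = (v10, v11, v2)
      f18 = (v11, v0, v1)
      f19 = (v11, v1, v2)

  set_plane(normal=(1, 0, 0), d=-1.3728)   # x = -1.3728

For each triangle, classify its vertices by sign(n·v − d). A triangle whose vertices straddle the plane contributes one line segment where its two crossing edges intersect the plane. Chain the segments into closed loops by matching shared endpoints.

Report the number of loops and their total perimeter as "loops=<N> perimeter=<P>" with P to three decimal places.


Straddling triangles (8 of 20):
  (v5,v0,v6) [++-] → (-1.3728, 0.997375, 0)–(-1.3728, 1.07163, 0)  len=0.0743
  (v5,v6,v2) [+-+] → (-1.3728, 1.07163, 0)–(-1.3728, 0.997375, 0.0782344)  len=0.1079
  (v6,v0,v7) [-+-] → (-1.3728, 0.997375, 0)–(-1.3728, 0, 0)  len=0.9974
  (v6,v7,v2) [--+] → (-1.3728, 0, 0.4796)–(-1.3728, 0.997375, 0.0782344)  len=1.0751
  (v7,v0,v8) [-+-] → (-1.3728, 0, 0)–(-1.3728, -0.997375, 0)  len=0.9974
  (v7,v8,v2) [--+] → (-1.3728, -0.997375, 0.0782344)–(-1.3728, 0, 0.4796)  len=1.0751
  (v8,v0,v9) [-++] → (-1.3728, -0.997375, 0)–(-1.3728, -1.07163, 0)  len=0.0743
  (v8,v9,v2) [-++] → (-1.3728, -1.07163, 0)–(-1.3728, -0.997375, 0.0782344)  len=0.1079

Chained into 1 loop(s):
  loop 1: 8 segments, perimeter = 4.5092
Total perimeter = 4.509

loops=1 perimeter=4.509


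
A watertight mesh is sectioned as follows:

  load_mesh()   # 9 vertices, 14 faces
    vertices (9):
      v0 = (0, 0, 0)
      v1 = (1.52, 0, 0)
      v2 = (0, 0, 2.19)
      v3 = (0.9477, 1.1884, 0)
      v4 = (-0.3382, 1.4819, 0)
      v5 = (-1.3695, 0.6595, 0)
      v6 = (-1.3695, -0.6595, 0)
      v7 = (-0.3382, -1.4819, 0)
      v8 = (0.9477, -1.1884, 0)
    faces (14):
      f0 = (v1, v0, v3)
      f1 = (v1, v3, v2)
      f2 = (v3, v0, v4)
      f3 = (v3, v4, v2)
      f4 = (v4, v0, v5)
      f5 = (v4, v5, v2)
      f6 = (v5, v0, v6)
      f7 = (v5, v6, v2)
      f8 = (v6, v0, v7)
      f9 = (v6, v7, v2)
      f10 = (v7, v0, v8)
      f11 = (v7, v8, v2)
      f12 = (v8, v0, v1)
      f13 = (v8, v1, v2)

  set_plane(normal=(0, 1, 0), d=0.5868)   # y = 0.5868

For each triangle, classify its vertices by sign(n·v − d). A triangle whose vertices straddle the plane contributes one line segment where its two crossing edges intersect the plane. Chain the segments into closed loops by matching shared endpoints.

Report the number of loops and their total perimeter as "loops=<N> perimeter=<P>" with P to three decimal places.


Straddling triangles (8 of 14):
  (v1,v0,v3) [--+] → (0.467949, 0.5868, 0)–(1.23741, 0.5868, 0)  len=0.7695
  (v1,v3,v2) [-+-] → (1.23741, 0.5868, 0)–(0.467949, 0.5868, 1.10864)  len=1.3495
  (v3,v0,v4) [+-+] → (0.467949, 0.5868, 0)–(-0.13392, 0.5868, 0)  len=0.6019
  (v3,v4,v2) [++-] → (-0.13392, 0.5868, 1.32281)–(0.467949, 0.5868, 1.10864)  len=0.6388
  (v4,v0,v5) [+-+] → (-0.13392, 0.5868, 0)–(-1.21853, 0.5868, 0)  len=1.0846
  (v4,v5,v2) [++-] → (-1.21853, 0.5868, 0.241415)–(-0.13392, 0.5868, 1.32281)  len=1.5316
  (v5,v0,v6) [+--] → (-1.21853, 0.5868, 0)–(-1.3695, 0.5868, 0)  len=0.1510
  (v5,v6,v2) [+--] → (-1.3695, 0.5868, 0)–(-1.21853, 0.5868, 0.241415)  len=0.2847

Chained into 1 loop(s):
  loop 1: 8 segments, perimeter = 6.4116
Total perimeter = 6.412

loops=1 perimeter=6.412


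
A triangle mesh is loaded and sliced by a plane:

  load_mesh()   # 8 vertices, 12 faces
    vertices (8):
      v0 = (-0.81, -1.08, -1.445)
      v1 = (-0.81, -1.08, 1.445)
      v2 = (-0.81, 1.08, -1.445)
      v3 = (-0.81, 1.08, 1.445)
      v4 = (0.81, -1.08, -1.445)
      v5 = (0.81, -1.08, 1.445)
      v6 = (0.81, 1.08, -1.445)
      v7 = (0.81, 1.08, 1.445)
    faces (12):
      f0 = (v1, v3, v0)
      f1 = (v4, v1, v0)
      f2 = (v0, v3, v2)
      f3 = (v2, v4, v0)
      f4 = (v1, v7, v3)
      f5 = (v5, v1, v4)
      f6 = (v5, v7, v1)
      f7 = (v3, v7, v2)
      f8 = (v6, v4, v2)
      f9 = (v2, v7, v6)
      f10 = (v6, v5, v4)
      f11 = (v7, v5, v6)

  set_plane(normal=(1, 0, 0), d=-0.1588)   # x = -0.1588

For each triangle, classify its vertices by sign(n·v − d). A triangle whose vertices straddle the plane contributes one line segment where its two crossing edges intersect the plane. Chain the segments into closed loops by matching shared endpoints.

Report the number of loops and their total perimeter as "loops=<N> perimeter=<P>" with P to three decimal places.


Straddling triangles (8 of 12):
  (v4,v1,v0) [+--] → (-0.1588, -1.08, 0.283291)–(-0.1588, -1.08, -1.445)  len=1.7283
  (v2,v4,v0) [-+-] → (-0.1588, 0.211733, -1.445)–(-0.1588, -1.08, -1.445)  len=1.2917
  (v1,v7,v3) [-+-] → (-0.1588, -0.211733, 1.445)–(-0.1588, 1.08, 1.445)  len=1.2917
  (v5,v1,v4) [+-+] → (-0.1588, -1.08, 1.445)–(-0.1588, -1.08, 0.283291)  len=1.1617
  (v5,v7,v1) [++-] → (-0.1588, -0.211733, 1.445)–(-0.1588, -1.08, 1.445)  len=0.8683
  (v3,v7,v2) [-+-] → (-0.1588, 1.08, 1.445)–(-0.1588, 1.08, -0.283291)  len=1.7283
  (v6,v4,v2) [++-] → (-0.1588, 0.211733, -1.445)–(-0.1588, 1.08, -1.445)  len=0.8683
  (v2,v7,v6) [-++] → (-0.1588, 1.08, -0.283291)–(-0.1588, 1.08, -1.445)  len=1.1617

Chained into 1 loop(s):
  loop 1: 8 segments, perimeter = 10.1000
Total perimeter = 10.100

loops=1 perimeter=10.100


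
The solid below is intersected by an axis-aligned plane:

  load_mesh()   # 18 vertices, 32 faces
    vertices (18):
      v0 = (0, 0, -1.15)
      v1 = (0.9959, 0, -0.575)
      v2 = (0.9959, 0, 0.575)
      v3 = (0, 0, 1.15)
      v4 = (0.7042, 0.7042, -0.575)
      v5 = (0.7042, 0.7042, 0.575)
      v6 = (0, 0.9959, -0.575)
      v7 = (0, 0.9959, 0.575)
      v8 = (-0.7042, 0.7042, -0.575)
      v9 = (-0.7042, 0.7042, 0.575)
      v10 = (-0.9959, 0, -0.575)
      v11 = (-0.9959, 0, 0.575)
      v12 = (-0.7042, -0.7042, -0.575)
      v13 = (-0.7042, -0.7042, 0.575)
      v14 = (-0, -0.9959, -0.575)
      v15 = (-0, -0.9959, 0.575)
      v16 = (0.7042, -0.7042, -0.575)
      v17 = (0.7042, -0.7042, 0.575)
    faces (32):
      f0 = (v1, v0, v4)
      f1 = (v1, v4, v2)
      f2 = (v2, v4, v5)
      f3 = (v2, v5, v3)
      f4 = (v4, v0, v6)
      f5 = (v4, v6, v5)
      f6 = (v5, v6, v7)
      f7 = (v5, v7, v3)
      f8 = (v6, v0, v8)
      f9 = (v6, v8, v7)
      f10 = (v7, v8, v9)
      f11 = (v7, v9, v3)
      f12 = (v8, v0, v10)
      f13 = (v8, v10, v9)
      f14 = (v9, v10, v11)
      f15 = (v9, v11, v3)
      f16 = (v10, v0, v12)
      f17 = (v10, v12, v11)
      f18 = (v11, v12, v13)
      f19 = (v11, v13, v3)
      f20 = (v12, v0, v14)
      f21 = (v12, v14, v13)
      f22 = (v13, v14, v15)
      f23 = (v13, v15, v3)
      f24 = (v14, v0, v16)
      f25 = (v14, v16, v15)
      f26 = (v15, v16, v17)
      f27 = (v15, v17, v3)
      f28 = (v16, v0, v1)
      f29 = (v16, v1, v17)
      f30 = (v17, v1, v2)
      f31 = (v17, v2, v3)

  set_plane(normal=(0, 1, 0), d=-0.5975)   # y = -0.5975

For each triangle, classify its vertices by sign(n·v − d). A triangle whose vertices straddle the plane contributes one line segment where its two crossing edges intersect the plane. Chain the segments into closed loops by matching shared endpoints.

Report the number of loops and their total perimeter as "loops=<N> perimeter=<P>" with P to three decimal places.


loops=1 perimeter=5.454

Straddling triangles (12 of 32):
  (v10,v0,v12) [++-] → (-0.5975, -0.5975, -0.662124)–(-0.748398, -0.5975, -0.575)  len=0.1742
  (v10,v12,v11) [+-+] → (-0.748398, -0.5975, -0.575)–(-0.748398, -0.5975, -0.400753)  len=0.1742
  (v11,v12,v13) [+--] → (-0.748398, -0.5975, -0.400753)–(-0.748398, -0.5975, 0.575)  len=0.9758
  (v11,v13,v3) [+-+] → (-0.748398, -0.5975, 0.575)–(-0.5975, -0.5975, 0.662124)  len=0.1742
  (v12,v0,v14) [-+-] → (-0.5975, -0.5975, -0.662124)–(0, -0.5975, -0.805023)  len=0.6144
  (v13,v15,v3) [--+] → (0, -0.5975, 0.805023)–(-0.5975, -0.5975, 0.662124)  len=0.6144
  (v14,v0,v16) [-+-] → (0, -0.5975, -0.805023)–(0.5975, -0.5975, -0.662124)  len=0.6144
  (v15,v17,v3) [--+] → (0.5975, -0.5975, 0.662124)–(0, -0.5975, 0.805023)  len=0.6144
  (v16,v0,v1) [-++] → (0.5975, -0.5975, -0.662124)–(0.748398, -0.5975, -0.575)  len=0.1742
  (v16,v1,v17) [-+-] → (0.748398, -0.5975, -0.575)–(0.748398, -0.5975, 0.400753)  len=0.9758
  (v17,v1,v2) [-++] → (0.748398, -0.5975, 0.400753)–(0.748398, -0.5975, 0.575)  len=0.1742
  (v17,v2,v3) [-++] → (0.748398, -0.5975, 0.575)–(0.5975, -0.5975, 0.662124)  len=0.1742

Chained into 1 loop(s):
  loop 1: 12 segments, perimeter = 5.4544
Total perimeter = 5.454
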